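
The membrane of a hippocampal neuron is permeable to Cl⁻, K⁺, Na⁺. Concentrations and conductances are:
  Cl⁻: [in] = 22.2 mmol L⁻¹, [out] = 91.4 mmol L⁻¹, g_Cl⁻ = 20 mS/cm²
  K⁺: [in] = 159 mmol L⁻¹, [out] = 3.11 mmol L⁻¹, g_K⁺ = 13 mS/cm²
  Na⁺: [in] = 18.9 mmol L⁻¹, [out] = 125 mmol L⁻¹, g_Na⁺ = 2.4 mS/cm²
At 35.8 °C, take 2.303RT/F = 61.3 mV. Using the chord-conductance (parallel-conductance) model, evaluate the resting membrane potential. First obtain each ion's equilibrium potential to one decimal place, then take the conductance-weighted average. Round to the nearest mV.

-56 mV

E_Cl⁻ = (61.3/-1)·log₁₀(91.4/22.2) = -37.7 mV
E_K⁺ = (61.3/1)·log₁₀(3.11/159) = -104.7 mV
E_Na⁺ = (61.3/1)·log₁₀(125/18.9) = 50.3 mV
Vm = (Σ gᵢEᵢ)/(Σ gᵢ) = (20·-37.7 + 13·-104.7 + 2.4·50.3) / (20 + 13 + 2.4)
= -1994.38 / 35.4 = -56.34 mV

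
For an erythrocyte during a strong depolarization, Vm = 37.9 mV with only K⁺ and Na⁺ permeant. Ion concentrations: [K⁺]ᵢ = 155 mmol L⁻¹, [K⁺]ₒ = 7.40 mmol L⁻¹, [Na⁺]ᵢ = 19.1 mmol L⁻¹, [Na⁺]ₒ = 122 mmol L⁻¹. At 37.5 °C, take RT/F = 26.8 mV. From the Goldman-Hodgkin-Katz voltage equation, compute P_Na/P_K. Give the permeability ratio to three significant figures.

14.5

Let α = P_Na/P_K. GHK: Vm = 26.8·ln[(Kₒ + α·Naₒ)/(Kᵢ + α·Naᵢ)].
e^(Vm/26.8) = e^(37.9/26.8) = 4.1131
So 4.1131·(Kᵢ + α·Naᵢ) = Kₒ + α·Naₒ → α = (4.1131·155.0 − 7.4) / (122.0 − 4.1131·19.1)
α = (637.5 − 7.4) / (122.0 − 78.56) = 630.1/43.44 = 14.51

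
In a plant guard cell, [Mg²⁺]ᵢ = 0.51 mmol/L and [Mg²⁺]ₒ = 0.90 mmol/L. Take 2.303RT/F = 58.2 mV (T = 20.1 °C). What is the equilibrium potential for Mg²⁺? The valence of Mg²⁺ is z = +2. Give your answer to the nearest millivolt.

7 mV

E = (58.2/z) · log₁₀([Mg²⁺]_out/[Mg²⁺]_in) with z = +2.
= (58.2/2) · log₁₀(0.90/0.51) = 29.10 · log₁₀(1.765)
= 29.10 · (0.2467) = 7.18 mV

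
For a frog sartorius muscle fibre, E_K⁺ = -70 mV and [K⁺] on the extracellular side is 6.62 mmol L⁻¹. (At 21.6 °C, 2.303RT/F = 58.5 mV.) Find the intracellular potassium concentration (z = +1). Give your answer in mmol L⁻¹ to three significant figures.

104 mmol L⁻¹

Nernst: E = (58.5/1) · log₁₀([out]/[in]), so log₁₀([out]/[in]) = -70.0 × 1 / 58.5 = -1.1966.
[out]/[in] = 10^(-1.1966) = 0.06359.
[in] = 6.62 / 0.06359 = 104.1 mmol L⁻¹.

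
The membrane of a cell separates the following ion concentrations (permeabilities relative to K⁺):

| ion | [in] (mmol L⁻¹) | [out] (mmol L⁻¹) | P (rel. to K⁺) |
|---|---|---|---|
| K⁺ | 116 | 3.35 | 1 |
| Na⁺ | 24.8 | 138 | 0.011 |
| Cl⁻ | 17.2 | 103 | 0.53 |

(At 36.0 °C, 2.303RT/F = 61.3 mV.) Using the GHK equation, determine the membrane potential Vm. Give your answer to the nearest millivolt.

Vm = 61.3 · log₁₀[(Σ P·[cation]ₒ + Σ P·[anion]ᵢ) / (Σ P·[cation]ᵢ + Σ P·[anion]ₒ)]
Numerator = 1×3.35 + 0.011×138 + 0.53×17.2 = 13.98
Denominator = 1×116 + 0.011×24.8 + 0.53×103 = 170.9
Vm = 61.3 · log₁₀(0.081843) = 61.3 × (-1.0870) = -66.63 mV

-67 mV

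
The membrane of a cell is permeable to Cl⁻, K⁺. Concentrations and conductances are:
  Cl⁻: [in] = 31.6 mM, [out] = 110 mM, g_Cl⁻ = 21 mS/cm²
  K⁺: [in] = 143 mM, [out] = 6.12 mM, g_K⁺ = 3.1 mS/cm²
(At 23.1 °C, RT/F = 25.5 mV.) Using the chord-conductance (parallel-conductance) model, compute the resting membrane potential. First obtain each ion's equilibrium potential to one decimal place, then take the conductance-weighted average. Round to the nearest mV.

E_Cl⁻ = (25.5/-1)·ln(110/31.6) = -31.8 mV
E_K⁺ = (25.5/1)·ln(6.12/143) = -80.4 mV
Vm = (Σ gᵢEᵢ)/(Σ gᵢ) = (21·-31.8 + 3.1·-80.4) / (21 + 3.1)
= -917.04 / 24.1 = -38.05 mV

-38 mV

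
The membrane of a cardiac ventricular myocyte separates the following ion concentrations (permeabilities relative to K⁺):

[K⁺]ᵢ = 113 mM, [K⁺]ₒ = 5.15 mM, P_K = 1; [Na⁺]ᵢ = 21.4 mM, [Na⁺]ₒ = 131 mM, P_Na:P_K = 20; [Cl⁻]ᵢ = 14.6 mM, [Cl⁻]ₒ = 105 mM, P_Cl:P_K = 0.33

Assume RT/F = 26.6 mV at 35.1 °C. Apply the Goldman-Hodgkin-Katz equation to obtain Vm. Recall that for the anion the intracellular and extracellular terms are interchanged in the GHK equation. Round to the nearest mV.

40 mV

Vm = 26.6 · ln[(Σ P·[cation]ₒ + Σ P·[anion]ᵢ) / (Σ P·[cation]ᵢ + Σ P·[anion]ₒ)]
Numerator = 1×5.15 + 20×131 + 0.33×14.6 = 2630
Denominator = 1×113 + 20×21.4 + 0.33×105 = 575.6
Vm = 26.6 · ln(4.5687) = 26.6 × (1.5192) = 40.41 mV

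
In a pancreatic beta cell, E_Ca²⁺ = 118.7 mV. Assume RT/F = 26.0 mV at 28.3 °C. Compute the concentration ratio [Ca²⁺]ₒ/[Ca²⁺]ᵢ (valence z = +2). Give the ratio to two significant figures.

ln([out]/[in]) = E·z/(26.0) = 118.7 × 2 / 26.0 = 9.1308
[out]/[in] = e^(9.1308) = 9235

9200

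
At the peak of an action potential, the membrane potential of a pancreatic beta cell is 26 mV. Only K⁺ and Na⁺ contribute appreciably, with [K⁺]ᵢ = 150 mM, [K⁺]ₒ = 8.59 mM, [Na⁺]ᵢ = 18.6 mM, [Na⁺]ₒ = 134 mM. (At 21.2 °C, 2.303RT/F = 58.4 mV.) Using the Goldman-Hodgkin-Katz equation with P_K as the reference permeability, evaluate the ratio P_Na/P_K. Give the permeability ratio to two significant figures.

5.0

Let α = P_Na/P_K. GHK: Vm = 58.4·log₁₀[(Kₒ + α·Naₒ)/(Kᵢ + α·Naᵢ)].
10^(Vm/58.4) = 10^(26.0/58.4) = 2.7874
So 2.7874·(Kᵢ + α·Naᵢ) = Kₒ + α·Naₒ → α = (2.7874·150.0 − 8.59) / (134.0 − 2.7874·18.6)
α = (418.1 − 8.59) / (134.0 − 51.85) = 409.5/82.15 = 4.985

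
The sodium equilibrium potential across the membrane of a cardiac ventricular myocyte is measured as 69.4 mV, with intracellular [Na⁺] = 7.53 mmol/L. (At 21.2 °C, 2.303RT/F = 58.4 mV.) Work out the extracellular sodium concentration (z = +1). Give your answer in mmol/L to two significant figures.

Nernst: E = (58.4/1) · log₁₀([out]/[in]), so log₁₀([out]/[in]) = 69.4 × 1 / 58.4 = 1.1884.
[out]/[in] = 10^(1.1884) = 15.43.
[out] = 15.43 × 7.53 = 116.2 mmol/L.

120 mmol/L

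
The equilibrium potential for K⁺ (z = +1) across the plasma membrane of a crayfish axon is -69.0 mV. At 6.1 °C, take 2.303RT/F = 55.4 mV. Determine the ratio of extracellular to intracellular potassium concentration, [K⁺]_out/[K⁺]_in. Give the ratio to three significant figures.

0.0568

log₁₀([out]/[in]) = E·z/(55.4) = -69.0 × 1 / 55.4 = -1.2455
[out]/[in] = 10^(-1.2455) = 0.05682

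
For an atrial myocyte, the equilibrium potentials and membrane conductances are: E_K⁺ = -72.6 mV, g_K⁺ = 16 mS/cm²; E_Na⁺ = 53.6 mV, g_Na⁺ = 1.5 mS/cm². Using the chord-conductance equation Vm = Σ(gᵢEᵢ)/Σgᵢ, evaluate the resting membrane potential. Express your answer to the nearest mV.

Σ gᵢEᵢ = 16·(-72.6) + 1.5·(53.6) = -1081.20
Σ gᵢ = 16 + 1.5 = 17.5
Vm = -1081.20 / 17.5 = -61.78 mV

-62 mV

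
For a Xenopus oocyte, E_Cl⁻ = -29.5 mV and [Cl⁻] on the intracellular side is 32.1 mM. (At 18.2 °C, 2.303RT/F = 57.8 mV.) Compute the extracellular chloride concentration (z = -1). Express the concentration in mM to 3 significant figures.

Nernst: E = (57.8/-1) · log₁₀([out]/[in]), so log₁₀([out]/[in]) = -29.5 × -1 / 57.8 = 0.5104.
[out]/[in] = 10^(0.5104) = 3.239.
[out] = 3.239 × 32.1 = 104 mM.

104 mM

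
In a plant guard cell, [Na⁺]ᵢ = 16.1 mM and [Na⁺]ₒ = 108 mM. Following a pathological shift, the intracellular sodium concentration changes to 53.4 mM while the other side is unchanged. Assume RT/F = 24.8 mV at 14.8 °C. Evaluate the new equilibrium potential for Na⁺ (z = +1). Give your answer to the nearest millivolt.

After the shift: [Na⁺]_out = 108, [Na⁺]_in = 53.4 mM.
E_new = (24.8/1)·ln(108/53.4) = 24.80 · (0.7043) = 17.47 mV

17 mV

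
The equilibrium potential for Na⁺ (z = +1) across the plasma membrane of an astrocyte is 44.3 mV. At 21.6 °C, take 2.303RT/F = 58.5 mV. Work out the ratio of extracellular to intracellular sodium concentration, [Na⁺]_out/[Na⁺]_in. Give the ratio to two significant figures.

log₁₀([out]/[in]) = E·z/(58.5) = 44.3 × 1 / 58.5 = 0.7573
[out]/[in] = 10^(0.7573) = 5.718

5.7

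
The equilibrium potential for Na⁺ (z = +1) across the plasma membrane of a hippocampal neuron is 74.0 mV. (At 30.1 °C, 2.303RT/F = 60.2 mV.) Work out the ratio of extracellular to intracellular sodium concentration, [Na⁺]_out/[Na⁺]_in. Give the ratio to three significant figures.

log₁₀([out]/[in]) = E·z/(60.2) = 74.0 × 1 / 60.2 = 1.2292
[out]/[in] = 10^(1.2292) = 16.95

17.0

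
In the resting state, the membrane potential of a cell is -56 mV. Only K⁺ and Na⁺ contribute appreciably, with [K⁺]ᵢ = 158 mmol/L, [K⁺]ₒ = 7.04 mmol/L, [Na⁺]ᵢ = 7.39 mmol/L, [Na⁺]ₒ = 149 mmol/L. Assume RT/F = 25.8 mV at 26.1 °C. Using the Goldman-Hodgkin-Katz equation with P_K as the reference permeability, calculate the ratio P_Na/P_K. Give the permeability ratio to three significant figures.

0.0742

Let α = P_Na/P_K. GHK: Vm = 25.8·ln[(Kₒ + α·Naₒ)/(Kᵢ + α·Naᵢ)].
e^(Vm/25.8) = e^(-56.0/25.8) = 0.11412
So 0.11412·(Kᵢ + α·Naᵢ) = Kₒ + α·Naₒ → α = (0.11412·158.0 − 7.04) / (149.0 − 0.11412·7.39)
α = (18.03 − 7.04) / (149.0 − 0.8433) = 10.99/148.2 = 0.07418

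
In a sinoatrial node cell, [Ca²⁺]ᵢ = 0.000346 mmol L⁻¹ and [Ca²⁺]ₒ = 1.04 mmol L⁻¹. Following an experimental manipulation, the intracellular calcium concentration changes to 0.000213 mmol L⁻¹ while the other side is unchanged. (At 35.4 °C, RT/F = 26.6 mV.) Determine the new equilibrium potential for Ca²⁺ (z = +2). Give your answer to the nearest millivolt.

After the shift: [Ca²⁺]_out = 1.04, [Ca²⁺]_in = 0.000213 mmol L⁻¹.
E_new = (26.6/2)·ln(1.04/0.000213) = 13.30 · (8.4934) = 112.96 mV

113 mV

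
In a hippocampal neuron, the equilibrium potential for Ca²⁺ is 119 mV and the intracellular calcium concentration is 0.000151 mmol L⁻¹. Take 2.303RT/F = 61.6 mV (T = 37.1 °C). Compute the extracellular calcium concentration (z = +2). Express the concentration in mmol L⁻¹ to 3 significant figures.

1.10 mmol L⁻¹

Nernst: E = (61.6/2) · log₁₀([out]/[in]), so log₁₀([out]/[in]) = 119.0 × 2 / 61.6 = 3.8636.
[out]/[in] = 10^(3.8636) = 7305.
[out] = 7305 × 0.000151 = 1.103 mmol L⁻¹.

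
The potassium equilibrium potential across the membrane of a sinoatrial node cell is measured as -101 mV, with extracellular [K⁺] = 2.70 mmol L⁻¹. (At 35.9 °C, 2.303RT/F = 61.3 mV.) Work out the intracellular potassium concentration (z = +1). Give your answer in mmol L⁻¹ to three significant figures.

Nernst: E = (61.3/1) · log₁₀([out]/[in]), so log₁₀([out]/[in]) = -101.0 × 1 / 61.3 = -1.6476.
[out]/[in] = 10^(-1.6476) = 0.02251.
[in] = 2.70 / 0.02251 = 119.9 mmol L⁻¹.

120 mmol L⁻¹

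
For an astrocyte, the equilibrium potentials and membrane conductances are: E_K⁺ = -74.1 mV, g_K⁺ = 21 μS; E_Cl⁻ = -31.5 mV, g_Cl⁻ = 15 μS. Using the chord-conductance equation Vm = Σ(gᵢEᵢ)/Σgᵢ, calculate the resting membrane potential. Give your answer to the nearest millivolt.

Σ gᵢEᵢ = 21·(-74.1) + 15·(-31.5) = -2028.60
Σ gᵢ = 21 + 15 = 36
Vm = -2028.60 / 36 = -56.35 mV

-56 mV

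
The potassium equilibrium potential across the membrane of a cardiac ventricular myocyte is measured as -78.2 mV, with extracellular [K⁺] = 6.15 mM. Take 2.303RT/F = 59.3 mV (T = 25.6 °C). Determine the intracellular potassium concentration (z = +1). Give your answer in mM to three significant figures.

128 mM

Nernst: E = (59.3/1) · log₁₀([out]/[in]), so log₁₀([out]/[in]) = -78.2 × 1 / 59.3 = -1.3187.
[out]/[in] = 10^(-1.3187) = 0.048.
[in] = 6.15 / 0.048 = 128.1 mM.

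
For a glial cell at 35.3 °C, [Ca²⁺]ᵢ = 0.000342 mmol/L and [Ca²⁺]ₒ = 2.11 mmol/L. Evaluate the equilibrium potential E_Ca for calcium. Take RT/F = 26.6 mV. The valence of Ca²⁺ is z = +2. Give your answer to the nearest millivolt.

116 mV

E = (26.6/z) · ln([Ca²⁺]_out/[Ca²⁺]_in) with z = +2.
= (26.6/2) · ln(2.11/0.000342) = 13.30 · ln(6170)
= 13.30 · (8.7274) = 116.07 mV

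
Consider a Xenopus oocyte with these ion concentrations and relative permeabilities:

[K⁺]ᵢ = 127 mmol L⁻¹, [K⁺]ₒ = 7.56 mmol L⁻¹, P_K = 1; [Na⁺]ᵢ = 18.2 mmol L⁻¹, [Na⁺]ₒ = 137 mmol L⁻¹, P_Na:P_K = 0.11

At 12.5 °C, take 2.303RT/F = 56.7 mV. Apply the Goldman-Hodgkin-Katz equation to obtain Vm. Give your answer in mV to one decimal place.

-42.9 mV

Vm = 56.7 · log₁₀[(Σ P·[cation]ₒ + Σ P·[anion]ᵢ) / (Σ P·[cation]ᵢ + Σ P·[anion]ₒ)]
Numerator = 1×7.56 + 0.11×137 = 22.63
Denominator = 1×127 + 0.11×18.2 = 129
Vm = 56.7 · log₁₀(0.17542) = 56.7 × (-0.7559) = -42.86 mV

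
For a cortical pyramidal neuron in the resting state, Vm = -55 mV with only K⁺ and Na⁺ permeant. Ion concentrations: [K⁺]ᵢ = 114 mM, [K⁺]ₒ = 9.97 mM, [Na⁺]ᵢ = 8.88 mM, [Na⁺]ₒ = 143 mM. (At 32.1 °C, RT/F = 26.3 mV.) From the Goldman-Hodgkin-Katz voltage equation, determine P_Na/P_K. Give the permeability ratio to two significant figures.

0.029

Let α = P_Na/P_K. GHK: Vm = 26.3·ln[(Kₒ + α·Naₒ)/(Kᵢ + α·Naᵢ)].
e^(Vm/26.3) = e^(-55.0/26.3) = 0.12353
So 0.12353·(Kᵢ + α·Naᵢ) = Kₒ + α·Naₒ → α = (0.12353·114.0 − 9.97) / (143.0 − 0.12353·8.88)
α = (14.08 − 9.97) / (143.0 − 1.097) = 4.113/141.9 = 0.02898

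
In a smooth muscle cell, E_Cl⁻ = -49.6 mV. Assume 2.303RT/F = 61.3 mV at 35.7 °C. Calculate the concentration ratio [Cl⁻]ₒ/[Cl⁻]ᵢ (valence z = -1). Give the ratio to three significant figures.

6.44

log₁₀([out]/[in]) = E·z/(61.3) = -49.6 × -1 / 61.3 = 0.8091
[out]/[in] = 10^(0.8091) = 6.444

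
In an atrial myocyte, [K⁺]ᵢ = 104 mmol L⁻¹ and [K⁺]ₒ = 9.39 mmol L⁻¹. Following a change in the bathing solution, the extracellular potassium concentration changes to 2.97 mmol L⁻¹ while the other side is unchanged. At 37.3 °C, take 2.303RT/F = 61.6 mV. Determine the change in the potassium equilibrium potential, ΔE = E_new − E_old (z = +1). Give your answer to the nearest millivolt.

-31 mV

E_old = (61.6/1)·log₁₀(9.39/104) = -64.33 mV
E_new = (61.6/1)·log₁₀(2.97/104) = -95.13 mV
ΔE = -95.13 − (-64.33) = -30.79 mV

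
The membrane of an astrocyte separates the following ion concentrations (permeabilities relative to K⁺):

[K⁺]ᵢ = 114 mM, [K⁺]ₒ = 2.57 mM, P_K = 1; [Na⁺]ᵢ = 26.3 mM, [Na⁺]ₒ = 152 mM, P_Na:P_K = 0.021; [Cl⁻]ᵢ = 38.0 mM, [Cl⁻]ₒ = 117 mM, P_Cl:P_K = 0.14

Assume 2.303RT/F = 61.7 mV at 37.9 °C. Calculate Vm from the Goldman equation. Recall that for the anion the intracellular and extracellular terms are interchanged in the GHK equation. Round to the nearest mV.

-66 mV

Vm = 61.7 · log₁₀[(Σ P·[cation]ₒ + Σ P·[anion]ᵢ) / (Σ P·[cation]ᵢ + Σ P·[anion]ₒ)]
Numerator = 1×2.57 + 0.021×152 + 0.14×38.0 = 11.08
Denominator = 1×114 + 0.021×26.3 + 0.14×117 = 130.9
Vm = 61.7 · log₁₀(0.084639) = 61.7 × (-1.0724) = -66.17 mV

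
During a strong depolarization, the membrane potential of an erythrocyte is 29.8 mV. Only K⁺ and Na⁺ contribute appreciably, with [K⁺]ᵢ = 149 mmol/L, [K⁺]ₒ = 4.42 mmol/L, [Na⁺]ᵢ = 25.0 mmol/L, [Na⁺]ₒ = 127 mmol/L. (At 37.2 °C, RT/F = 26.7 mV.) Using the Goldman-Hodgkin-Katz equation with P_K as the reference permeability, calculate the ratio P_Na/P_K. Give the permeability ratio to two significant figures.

8.9

Let α = P_Na/P_K. GHK: Vm = 26.7·ln[(Kₒ + α·Naₒ)/(Kᵢ + α·Naᵢ)].
e^(Vm/26.7) = e^(29.8/26.7) = 3.0529
So 3.0529·(Kᵢ + α·Naᵢ) = Kₒ + α·Naₒ → α = (3.0529·149.0 − 4.42) / (127.0 − 3.0529·25.0)
α = (454.9 − 4.42) / (127.0 − 76.32) = 450.5/50.68 = 8.889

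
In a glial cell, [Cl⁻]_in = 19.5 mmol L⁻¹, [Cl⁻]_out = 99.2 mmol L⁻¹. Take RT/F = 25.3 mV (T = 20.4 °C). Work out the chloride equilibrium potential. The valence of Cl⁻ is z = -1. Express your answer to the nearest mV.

E = (25.3/z) · ln([Cl⁻]_out/[Cl⁻]_in) with z = -1.
For an anion, dividing by z = -1 reverses the sign.
= (25.3/-1) · ln(99.2/19.5) = -25.30 · ln(5.087)
= -25.30 · (1.6267) = -41.16 mV

-41 mV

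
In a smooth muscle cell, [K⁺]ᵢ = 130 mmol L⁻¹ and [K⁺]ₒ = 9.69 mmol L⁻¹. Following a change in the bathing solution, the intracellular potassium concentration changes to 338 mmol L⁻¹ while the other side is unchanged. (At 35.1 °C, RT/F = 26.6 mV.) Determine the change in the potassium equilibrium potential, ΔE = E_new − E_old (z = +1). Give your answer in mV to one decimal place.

-25.4 mV

E_old = (26.6/1)·ln(9.69/130) = -69.07 mV
E_new = (26.6/1)·ln(9.69/338) = -94.48 mV
ΔE = -94.48 − (-69.07) = -25.42 mV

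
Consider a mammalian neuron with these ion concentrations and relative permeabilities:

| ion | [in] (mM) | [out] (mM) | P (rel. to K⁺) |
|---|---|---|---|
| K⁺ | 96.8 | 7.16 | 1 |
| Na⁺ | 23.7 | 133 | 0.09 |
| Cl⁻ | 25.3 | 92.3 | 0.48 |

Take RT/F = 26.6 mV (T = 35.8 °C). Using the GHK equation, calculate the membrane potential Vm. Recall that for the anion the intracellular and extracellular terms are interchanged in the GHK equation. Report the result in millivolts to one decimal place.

-40.5 mV

Vm = 26.6 · ln[(Σ P·[cation]ₒ + Σ P·[anion]ᵢ) / (Σ P·[cation]ᵢ + Σ P·[anion]ₒ)]
Numerator = 1×7.16 + 0.09×133 + 0.48×25.3 = 31.27
Denominator = 1×96.8 + 0.09×23.7 + 0.48×92.3 = 143.2
Vm = 26.6 · ln(0.21834) = 26.6 × (-1.5217) = -40.48 mV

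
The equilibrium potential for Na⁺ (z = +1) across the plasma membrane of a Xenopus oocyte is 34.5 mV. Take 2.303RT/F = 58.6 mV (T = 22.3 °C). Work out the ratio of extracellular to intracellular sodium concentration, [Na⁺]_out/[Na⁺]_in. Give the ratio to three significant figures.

3.88

log₁₀([out]/[in]) = E·z/(58.6) = 34.5 × 1 / 58.6 = 0.5887
[out]/[in] = 10^(0.5887) = 3.879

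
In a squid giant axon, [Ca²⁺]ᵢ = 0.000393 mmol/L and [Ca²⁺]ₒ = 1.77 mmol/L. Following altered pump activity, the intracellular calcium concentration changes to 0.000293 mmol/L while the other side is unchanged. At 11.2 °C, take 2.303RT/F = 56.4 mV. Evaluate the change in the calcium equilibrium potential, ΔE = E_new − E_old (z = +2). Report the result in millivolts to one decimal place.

3.6 mV

E_old = (56.4/2)·log₁₀(1.77/0.000393) = 103.03 mV
E_new = (56.4/2)·log₁₀(1.77/0.000293) = 106.63 mV
ΔE = 106.63 − (103.03) = 3.60 mV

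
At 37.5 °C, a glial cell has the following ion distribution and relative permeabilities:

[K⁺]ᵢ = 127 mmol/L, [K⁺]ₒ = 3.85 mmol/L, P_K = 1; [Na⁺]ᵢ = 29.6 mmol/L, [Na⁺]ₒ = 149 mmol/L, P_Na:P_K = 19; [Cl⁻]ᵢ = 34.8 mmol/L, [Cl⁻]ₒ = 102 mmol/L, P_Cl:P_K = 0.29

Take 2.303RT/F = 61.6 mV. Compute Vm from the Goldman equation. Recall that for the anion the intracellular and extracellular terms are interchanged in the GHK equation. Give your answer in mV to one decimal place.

36.8 mV

Vm = 61.6 · log₁₀[(Σ P·[cation]ₒ + Σ P·[anion]ᵢ) / (Σ P·[cation]ᵢ + Σ P·[anion]ₒ)]
Numerator = 1×3.85 + 19×149 + 0.29×34.8 = 2845
Denominator = 1×127 + 19×29.6 + 0.29×102 = 719
Vm = 61.6 · log₁₀(3.9569) = 61.6 × (0.5974) = 36.80 mV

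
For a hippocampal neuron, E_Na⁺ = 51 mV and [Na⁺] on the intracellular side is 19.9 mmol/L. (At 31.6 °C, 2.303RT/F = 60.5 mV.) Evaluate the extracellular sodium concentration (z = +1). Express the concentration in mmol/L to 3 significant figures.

Nernst: E = (60.5/1) · log₁₀([out]/[in]), so log₁₀([out]/[in]) = 51.0 × 1 / 60.5 = 0.8430.
[out]/[in] = 10^(0.8430) = 6.966.
[out] = 6.966 × 19.9 = 138.6 mmol/L.

139 mmol/L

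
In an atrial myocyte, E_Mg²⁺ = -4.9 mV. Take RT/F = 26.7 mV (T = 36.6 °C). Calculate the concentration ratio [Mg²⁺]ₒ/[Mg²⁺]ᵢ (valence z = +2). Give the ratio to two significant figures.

ln([out]/[in]) = E·z/(26.7) = -4.9 × 2 / 26.7 = -0.3670
[out]/[in] = e^(-0.3670) = 0.6928

0.69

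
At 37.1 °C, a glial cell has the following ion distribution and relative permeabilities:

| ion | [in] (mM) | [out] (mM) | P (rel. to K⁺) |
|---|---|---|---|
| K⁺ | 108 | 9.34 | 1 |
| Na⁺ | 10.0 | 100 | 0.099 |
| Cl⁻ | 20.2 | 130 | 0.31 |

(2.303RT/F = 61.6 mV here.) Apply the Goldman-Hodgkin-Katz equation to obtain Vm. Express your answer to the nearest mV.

Vm = 61.6 · log₁₀[(Σ P·[cation]ₒ + Σ P·[anion]ᵢ) / (Σ P·[cation]ᵢ + Σ P·[anion]ₒ)]
Numerator = 1×9.34 + 0.099×100 + 0.31×20.2 = 25.5
Denominator = 1×108 + 0.099×10.0 + 0.31×130 = 149.3
Vm = 61.6 · log₁₀(0.17082) = 61.6 × (-0.7675) = -47.28 mV

-47 mV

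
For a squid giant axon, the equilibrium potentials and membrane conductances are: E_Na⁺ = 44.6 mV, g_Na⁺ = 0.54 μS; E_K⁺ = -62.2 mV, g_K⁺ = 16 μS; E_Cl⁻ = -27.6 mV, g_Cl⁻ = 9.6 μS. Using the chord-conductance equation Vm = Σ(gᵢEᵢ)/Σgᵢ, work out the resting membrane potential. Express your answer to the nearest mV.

Σ gᵢEᵢ = 0.54·(44.6) + 16·(-62.2) + 9.6·(-27.6) = -1236.08
Σ gᵢ = 0.54 + 16 + 9.6 = 26.14
Vm = -1236.08 / 26.14 = -47.29 mV

-47 mV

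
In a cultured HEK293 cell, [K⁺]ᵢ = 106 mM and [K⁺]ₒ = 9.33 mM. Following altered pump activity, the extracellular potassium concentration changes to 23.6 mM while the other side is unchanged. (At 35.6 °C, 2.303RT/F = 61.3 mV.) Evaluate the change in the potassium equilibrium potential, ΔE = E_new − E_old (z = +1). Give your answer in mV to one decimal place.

24.7 mV

E_old = (61.3/1)·log₁₀(9.33/106) = -64.70 mV
E_new = (61.3/1)·log₁₀(23.6/106) = -39.99 mV
ΔE = -39.99 − (-64.70) = 24.71 mV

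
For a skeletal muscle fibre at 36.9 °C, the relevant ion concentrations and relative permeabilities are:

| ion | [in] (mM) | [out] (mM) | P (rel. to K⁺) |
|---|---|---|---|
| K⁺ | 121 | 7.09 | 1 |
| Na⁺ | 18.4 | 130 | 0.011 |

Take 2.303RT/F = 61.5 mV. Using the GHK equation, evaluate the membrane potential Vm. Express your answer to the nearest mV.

Vm = 61.5 · log₁₀[(Σ P·[cation]ₒ + Σ P·[anion]ᵢ) / (Σ P·[cation]ᵢ + Σ P·[anion]ₒ)]
Numerator = 1×7.09 + 0.011×130 = 8.52
Denominator = 1×121 + 0.011×18.4 = 121.2
Vm = 61.5 · log₁₀(0.070296) = 61.5 × (-1.1531) = -70.91 mV

-71 mV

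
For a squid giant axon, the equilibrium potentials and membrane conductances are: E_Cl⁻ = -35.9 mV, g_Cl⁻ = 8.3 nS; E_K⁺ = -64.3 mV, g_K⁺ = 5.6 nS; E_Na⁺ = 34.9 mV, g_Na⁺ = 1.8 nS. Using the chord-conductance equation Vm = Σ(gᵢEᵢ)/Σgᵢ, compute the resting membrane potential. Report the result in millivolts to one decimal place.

Σ gᵢEᵢ = 8.3·(-35.9) + 5.6·(-64.3) + 1.8·(34.9) = -595.23
Σ gᵢ = 8.3 + 5.6 + 1.8 = 15.7
Vm = -595.23 / 15.7 = -37.91 mV

-37.9 mV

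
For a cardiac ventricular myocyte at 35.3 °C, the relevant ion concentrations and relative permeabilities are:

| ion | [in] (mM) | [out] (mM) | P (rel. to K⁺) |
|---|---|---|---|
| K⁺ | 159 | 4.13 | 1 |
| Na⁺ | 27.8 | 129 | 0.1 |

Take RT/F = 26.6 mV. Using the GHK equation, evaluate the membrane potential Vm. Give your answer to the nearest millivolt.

Vm = 26.6 · ln[(Σ P·[cation]ₒ + Σ P·[anion]ᵢ) / (Σ P·[cation]ᵢ + Σ P·[anion]ₒ)]
Numerator = 1×4.13 + 0.1×129 = 17.03
Denominator = 1×159 + 0.1×27.8 = 161.8
Vm = 26.6 · ln(0.10527) = 26.6 × (-2.2513) = -59.88 mV

-60 mV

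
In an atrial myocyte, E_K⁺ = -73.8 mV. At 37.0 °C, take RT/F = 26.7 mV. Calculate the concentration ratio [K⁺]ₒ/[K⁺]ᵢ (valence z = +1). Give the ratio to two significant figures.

0.063

ln([out]/[in]) = E·z/(26.7) = -73.8 × 1 / 26.7 = -2.7640
[out]/[in] = e^(-2.7640) = 0.06304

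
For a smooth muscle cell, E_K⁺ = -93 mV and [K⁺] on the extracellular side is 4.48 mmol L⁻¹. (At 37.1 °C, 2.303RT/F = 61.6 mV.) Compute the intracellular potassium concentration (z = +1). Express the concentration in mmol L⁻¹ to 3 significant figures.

Nernst: E = (61.6/1) · log₁₀([out]/[in]), so log₁₀([out]/[in]) = -93.0 × 1 / 61.6 = -1.5097.
[out]/[in] = 10^(-1.5097) = 0.03092.
[in] = 4.48 / 0.03092 = 144.9 mmol L⁻¹.

145 mmol L⁻¹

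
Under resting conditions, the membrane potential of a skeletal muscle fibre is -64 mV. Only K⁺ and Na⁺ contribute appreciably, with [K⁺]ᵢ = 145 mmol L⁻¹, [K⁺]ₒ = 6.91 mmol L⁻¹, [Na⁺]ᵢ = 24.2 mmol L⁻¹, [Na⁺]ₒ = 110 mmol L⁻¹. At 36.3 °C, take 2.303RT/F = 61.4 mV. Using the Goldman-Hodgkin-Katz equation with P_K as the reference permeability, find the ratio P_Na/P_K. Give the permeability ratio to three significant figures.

0.0579

Let α = P_Na/P_K. GHK: Vm = 61.4·log₁₀[(Kₒ + α·Naₒ)/(Kᵢ + α·Naᵢ)].
10^(Vm/61.4) = 10^(-64.0/61.4) = 0.09071
So 0.09071·(Kᵢ + α·Naᵢ) = Kₒ + α·Naₒ → α = (0.09071·145.0 − 6.91) / (110.0 − 0.09071·24.2)
α = (13.15 − 6.91) / (110.0 − 2.195) = 6.243/107.8 = 0.05791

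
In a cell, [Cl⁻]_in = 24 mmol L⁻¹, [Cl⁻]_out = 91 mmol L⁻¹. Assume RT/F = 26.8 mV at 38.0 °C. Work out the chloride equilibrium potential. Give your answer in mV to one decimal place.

E = (26.8/z) · ln([Cl⁻]_out/[Cl⁻]_in) with z = -1.
For an anion, dividing by z = -1 reverses the sign.
= (26.8/-1) · ln(91/24) = -26.80 · ln(3.792)
= -26.80 · (1.3328) = -35.72 mV

-35.7 mV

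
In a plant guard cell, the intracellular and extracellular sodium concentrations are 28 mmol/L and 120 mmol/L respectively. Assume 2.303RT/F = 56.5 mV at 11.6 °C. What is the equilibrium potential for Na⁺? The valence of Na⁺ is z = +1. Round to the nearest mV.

E = (56.5/z) · log₁₀([Na⁺]_out/[Na⁺]_in) with z = +1.
= (56.5/1) · log₁₀(120/28) = 56.50 · log₁₀(4.286)
= 56.50 · (0.6320) = 35.71 mV

36 mV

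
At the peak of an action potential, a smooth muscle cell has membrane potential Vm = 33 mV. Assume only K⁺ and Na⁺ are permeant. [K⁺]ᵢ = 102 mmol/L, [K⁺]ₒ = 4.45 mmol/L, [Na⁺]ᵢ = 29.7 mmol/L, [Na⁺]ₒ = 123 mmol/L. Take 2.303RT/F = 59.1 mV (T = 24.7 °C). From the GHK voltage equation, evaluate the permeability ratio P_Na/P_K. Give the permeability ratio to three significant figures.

Let α = P_Na/P_K. GHK: Vm = 59.1·log₁₀[(Kₒ + α·Naₒ)/(Kᵢ + α·Naᵢ)].
10^(Vm/59.1) = 10^(33.0/59.1) = 3.6172
So 3.6172·(Kᵢ + α·Naᵢ) = Kₒ + α·Naₒ → α = (3.6172·102.0 − 4.45) / (123.0 − 3.6172·29.7)
α = (369 − 4.45) / (123.0 − 107.4) = 364.5/15.57 = 23.41

23.4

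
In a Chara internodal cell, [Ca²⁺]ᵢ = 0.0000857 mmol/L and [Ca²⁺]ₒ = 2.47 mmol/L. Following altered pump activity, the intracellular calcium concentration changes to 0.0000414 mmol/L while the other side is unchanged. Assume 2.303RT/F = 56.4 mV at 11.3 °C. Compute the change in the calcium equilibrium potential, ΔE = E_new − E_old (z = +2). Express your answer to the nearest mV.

E_old = (56.4/2)·log₁₀(2.47/0.0000857) = 125.76 mV
E_new = (56.4/2)·log₁₀(2.47/0.0000414) = 134.67 mV
ΔE = 134.67 − (125.76) = 8.91 mV

9 mV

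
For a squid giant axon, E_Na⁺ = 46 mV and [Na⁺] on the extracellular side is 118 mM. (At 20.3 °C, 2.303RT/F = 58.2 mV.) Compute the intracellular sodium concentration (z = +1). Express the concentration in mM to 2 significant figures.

19 mM

Nernst: E = (58.2/1) · log₁₀([out]/[in]), so log₁₀([out]/[in]) = 46.0 × 1 / 58.2 = 0.7904.
[out]/[in] = 10^(0.7904) = 6.171.
[in] = 118 / 6.171 = 19.12 mM.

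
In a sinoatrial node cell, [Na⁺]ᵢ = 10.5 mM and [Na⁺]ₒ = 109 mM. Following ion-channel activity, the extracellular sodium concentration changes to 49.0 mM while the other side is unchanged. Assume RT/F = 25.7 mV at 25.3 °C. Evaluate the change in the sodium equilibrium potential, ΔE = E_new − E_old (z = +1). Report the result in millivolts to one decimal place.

-20.5 mV

E_old = (25.7/1)·ln(109/10.5) = 60.14 mV
E_new = (25.7/1)·ln(49.0/10.5) = 39.59 mV
ΔE = 39.59 − (60.14) = -20.55 mV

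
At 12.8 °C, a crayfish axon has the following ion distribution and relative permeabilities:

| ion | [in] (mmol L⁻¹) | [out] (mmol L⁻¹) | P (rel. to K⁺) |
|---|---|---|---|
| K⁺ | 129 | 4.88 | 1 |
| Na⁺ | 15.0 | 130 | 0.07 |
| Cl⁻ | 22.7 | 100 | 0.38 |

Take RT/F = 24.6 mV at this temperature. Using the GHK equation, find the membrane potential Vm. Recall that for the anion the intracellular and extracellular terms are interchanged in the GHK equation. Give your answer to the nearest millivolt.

-49 mV

Vm = 24.6 · ln[(Σ P·[cation]ₒ + Σ P·[anion]ᵢ) / (Σ P·[cation]ᵢ + Σ P·[anion]ₒ)]
Numerator = 1×4.88 + 0.07×130 + 0.38×22.7 = 22.61
Denominator = 1×129 + 0.07×15.0 + 0.38×100 = 168.1
Vm = 24.6 · ln(0.13452) = 24.6 × (-2.0060) = -49.35 mV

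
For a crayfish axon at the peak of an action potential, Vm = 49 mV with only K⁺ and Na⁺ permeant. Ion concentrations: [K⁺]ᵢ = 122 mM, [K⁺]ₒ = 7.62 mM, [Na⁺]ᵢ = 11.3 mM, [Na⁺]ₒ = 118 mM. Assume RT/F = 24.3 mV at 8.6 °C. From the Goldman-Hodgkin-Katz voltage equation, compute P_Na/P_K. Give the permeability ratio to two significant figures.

27

Let α = P_Na/P_K. GHK: Vm = 24.3·ln[(Kₒ + α·Naₒ)/(Kᵢ + α·Naᵢ)].
e^(Vm/24.3) = e^(49.0/24.3) = 7.5117
So 7.5117·(Kᵢ + α·Naᵢ) = Kₒ + α·Naₒ → α = (7.5117·122.0 − 7.62) / (118.0 − 7.5117·11.3)
α = (916.4 − 7.62) / (118.0 − 84.88) = 908.8/33.12 = 27.44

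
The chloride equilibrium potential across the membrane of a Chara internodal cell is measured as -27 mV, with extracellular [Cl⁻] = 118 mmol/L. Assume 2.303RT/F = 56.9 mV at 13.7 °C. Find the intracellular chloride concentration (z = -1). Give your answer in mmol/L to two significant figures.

Nernst: E = (56.9/-1) · log₁₀([out]/[in]), so log₁₀([out]/[in]) = -27.0 × -1 / 56.9 = 0.4745.
[out]/[in] = 10^(0.4745) = 2.982.
[in] = 118 / 2.982 = 39.57 mmol/L.

40 mmol/L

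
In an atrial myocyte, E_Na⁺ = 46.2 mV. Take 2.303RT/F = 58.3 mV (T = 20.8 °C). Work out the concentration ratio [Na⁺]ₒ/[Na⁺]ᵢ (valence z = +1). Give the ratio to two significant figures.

log₁₀([out]/[in]) = E·z/(58.3) = 46.2 × 1 / 58.3 = 0.7925
[out]/[in] = 10^(0.7925) = 6.201

6.2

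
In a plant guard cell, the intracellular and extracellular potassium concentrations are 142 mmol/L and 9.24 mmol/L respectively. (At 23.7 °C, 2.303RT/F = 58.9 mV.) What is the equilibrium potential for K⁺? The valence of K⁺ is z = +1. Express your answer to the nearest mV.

E = (58.9/z) · log₁₀([K⁺]_out/[K⁺]_in) with z = +1.
= (58.9/1) · log₁₀(9.24/142) = 58.90 · log₁₀(0.06507)
= 58.90 · (-1.1866) = -69.89 mV

-70 mV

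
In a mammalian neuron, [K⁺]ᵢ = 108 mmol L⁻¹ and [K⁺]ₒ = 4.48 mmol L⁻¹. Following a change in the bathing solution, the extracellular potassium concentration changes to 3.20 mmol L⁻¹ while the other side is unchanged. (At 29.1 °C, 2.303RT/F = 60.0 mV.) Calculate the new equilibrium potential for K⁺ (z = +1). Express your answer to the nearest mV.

-92 mV

After the shift: [K⁺]_out = 3.20, [K⁺]_in = 108 mmol L⁻¹.
E_new = (60.0/1)·log₁₀(3.20/108) = 60.00 · (-1.5283) = -91.70 mV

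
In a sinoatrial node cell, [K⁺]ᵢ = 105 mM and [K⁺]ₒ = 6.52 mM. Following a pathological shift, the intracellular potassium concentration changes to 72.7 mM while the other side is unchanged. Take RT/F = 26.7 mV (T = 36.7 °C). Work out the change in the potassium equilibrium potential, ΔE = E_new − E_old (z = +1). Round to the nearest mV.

E_old = (26.7/1)·ln(6.52/105) = -74.20 mV
E_new = (26.7/1)·ln(6.52/72.7) = -64.39 mV
ΔE = -64.39 − (-74.20) = 9.82 mV

10 mV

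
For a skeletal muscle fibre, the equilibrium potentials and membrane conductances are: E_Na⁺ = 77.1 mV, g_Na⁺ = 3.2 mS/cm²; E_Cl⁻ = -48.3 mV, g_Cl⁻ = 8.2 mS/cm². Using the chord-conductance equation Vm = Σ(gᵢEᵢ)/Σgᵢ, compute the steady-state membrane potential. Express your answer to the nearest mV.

Σ gᵢEᵢ = 3.2·(77.1) + 8.2·(-48.3) = -149.34
Σ gᵢ = 3.2 + 8.2 = 11.4
Vm = -149.34 / 11.4 = -13.10 mV

-13 mV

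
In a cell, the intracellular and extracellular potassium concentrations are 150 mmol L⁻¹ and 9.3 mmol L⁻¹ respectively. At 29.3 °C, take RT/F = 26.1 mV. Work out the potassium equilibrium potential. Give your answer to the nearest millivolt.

E = (26.1/z) · ln([K⁺]_out/[K⁺]_in) with z = +1.
= (26.1/1) · ln(9.3/150) = 26.10 · ln(0.062)
= 26.10 · (-2.7806) = -72.57 mV

-73 mV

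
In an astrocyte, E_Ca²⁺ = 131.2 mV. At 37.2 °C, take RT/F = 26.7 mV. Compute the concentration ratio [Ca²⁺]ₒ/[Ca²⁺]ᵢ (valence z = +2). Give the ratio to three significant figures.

18500

ln([out]/[in]) = E·z/(26.7) = 131.2 × 2 / 26.7 = 9.8277
[out]/[in] = e^(9.8277) = 1.854e+04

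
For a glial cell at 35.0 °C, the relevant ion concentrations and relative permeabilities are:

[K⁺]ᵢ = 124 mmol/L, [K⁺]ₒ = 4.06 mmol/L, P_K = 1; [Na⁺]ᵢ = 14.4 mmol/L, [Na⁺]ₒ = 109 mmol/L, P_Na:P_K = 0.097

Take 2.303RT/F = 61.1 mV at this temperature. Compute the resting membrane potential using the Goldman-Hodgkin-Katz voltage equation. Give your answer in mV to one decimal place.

-57.0 mV

Vm = 61.1 · log₁₀[(Σ P·[cation]ₒ + Σ P·[anion]ᵢ) / (Σ P·[cation]ᵢ + Σ P·[anion]ₒ)]
Numerator = 1×4.06 + 0.097×109 = 14.63
Denominator = 1×124 + 0.097×14.4 = 125.4
Vm = 61.1 · log₁₀(0.11669) = 61.1 × (-0.9330) = -57.00 mV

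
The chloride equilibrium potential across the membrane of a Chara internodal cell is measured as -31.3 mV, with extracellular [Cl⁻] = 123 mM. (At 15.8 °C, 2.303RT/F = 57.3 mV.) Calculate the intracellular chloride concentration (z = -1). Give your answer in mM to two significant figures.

Nernst: E = (57.3/-1) · log₁₀([out]/[in]), so log₁₀([out]/[in]) = -31.3 × -1 / 57.3 = 0.5462.
[out]/[in] = 10^(0.5462) = 3.518.
[in] = 123 / 3.518 = 34.97 mM.

35 mM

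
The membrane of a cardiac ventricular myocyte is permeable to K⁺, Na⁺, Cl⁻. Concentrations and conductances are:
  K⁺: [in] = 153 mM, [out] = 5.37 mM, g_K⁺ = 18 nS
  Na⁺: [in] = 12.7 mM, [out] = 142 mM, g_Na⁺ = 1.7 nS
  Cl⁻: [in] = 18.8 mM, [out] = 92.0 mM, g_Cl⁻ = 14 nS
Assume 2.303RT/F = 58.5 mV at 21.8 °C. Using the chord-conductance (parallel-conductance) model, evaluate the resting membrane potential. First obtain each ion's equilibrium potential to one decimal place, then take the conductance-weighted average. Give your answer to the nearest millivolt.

E_K⁺ = (58.5/1)·log₁₀(5.37/153) = -85.1 mV
E_Na⁺ = (58.5/1)·log₁₀(142/12.7) = 61.3 mV
E_Cl⁻ = (58.5/-1)·log₁₀(92.0/18.8) = -40.3 mV
Vm = (Σ gᵢEᵢ)/(Σ gᵢ) = (18·-85.1 + 1.7·61.3 + 14·-40.3) / (18 + 1.7 + 14)
= -1991.79 / 33.7 = -59.10 mV

-59 mV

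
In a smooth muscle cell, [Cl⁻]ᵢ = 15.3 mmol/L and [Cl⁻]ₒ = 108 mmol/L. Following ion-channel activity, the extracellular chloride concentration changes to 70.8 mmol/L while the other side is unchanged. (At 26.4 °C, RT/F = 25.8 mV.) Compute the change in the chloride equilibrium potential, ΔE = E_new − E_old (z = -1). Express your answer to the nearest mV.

E_old = (25.8/-1)·ln(108/15.3) = -50.42 mV
E_new = (25.8/-1)·ln(70.8/15.3) = -39.53 mV
ΔE = -39.53 − (-50.42) = 10.89 mV

11 mV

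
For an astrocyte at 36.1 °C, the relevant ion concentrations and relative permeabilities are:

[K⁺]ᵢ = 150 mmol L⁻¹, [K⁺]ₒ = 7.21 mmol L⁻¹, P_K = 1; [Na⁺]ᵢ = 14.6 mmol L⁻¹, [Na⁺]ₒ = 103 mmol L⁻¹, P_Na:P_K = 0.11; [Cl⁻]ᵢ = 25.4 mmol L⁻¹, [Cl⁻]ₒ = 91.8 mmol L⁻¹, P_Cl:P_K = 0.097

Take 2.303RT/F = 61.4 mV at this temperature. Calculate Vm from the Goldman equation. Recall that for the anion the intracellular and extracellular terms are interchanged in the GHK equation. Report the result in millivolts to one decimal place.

Vm = 61.4 · log₁₀[(Σ P·[cation]ₒ + Σ P·[anion]ᵢ) / (Σ P·[cation]ᵢ + Σ P·[anion]ₒ)]
Numerator = 1×7.21 + 0.11×103 + 0.097×25.4 = 21
Denominator = 1×150 + 0.11×14.6 + 0.097×91.8 = 160.5
Vm = 61.4 · log₁₀(0.13086) = 61.4 × (-0.8832) = -54.23 mV

-54.2 mV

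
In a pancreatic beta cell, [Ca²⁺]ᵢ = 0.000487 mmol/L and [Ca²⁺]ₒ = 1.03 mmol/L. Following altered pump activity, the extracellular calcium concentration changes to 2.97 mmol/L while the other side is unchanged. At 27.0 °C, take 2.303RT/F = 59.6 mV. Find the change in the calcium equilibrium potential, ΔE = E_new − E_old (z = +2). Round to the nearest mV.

E_old = (59.6/2)·log₁₀(1.03/0.000487) = 99.09 mV
E_new = (59.6/2)·log₁₀(2.97/0.000487) = 112.80 mV
ΔE = 112.80 − (99.09) = 13.71 mV

14 mV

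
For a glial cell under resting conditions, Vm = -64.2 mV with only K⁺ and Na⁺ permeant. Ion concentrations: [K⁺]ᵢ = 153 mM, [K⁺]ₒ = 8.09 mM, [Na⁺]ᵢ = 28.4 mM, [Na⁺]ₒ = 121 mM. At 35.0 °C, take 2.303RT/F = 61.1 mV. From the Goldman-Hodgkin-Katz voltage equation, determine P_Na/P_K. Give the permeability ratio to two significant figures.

Let α = P_Na/P_K. GHK: Vm = 61.1·log₁₀[(Kₒ + α·Naₒ)/(Kᵢ + α·Naᵢ)].
10^(Vm/61.1) = 10^(-64.2/61.1) = 0.088974
So 0.088974·(Kᵢ + α·Naᵢ) = Kₒ + α·Naₒ → α = (0.088974·153.0 − 8.09) / (121.0 − 0.088974·28.4)
α = (13.61 − 8.09) / (121.0 − 2.527) = 5.523/118.5 = 0.04662

0.047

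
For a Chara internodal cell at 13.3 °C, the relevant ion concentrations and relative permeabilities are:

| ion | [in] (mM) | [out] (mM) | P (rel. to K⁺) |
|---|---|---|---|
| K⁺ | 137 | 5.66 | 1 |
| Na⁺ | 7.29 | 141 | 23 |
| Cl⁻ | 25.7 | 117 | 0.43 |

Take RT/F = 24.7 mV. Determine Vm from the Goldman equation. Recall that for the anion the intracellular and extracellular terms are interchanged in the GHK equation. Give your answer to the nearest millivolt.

Vm = 24.7 · ln[(Σ P·[cation]ₒ + Σ P·[anion]ᵢ) / (Σ P·[cation]ᵢ + Σ P·[anion]ₒ)]
Numerator = 1×5.66 + 23×141 + 0.43×25.7 = 3260
Denominator = 1×137 + 23×7.29 + 0.43×117 = 355
Vm = 24.7 · ln(9.1828) = 24.7 × (2.2173) = 54.77 mV

55 mV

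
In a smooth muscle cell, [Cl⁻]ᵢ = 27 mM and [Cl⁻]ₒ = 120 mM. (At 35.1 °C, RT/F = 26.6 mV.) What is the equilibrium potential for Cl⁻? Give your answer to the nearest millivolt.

E = (26.6/z) · ln([Cl⁻]_out/[Cl⁻]_in) with z = -1.
For an anion, dividing by z = -1 reverses the sign.
= (26.6/-1) · ln(120/27) = -26.60 · ln(4.444)
= -26.60 · (1.4917) = -39.68 mV

-40 mV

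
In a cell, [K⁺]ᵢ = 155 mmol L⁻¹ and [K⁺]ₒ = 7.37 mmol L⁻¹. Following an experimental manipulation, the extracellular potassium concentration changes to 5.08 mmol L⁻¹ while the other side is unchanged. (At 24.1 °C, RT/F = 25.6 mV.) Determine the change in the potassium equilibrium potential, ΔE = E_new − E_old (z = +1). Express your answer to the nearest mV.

E_old = (25.6/1)·ln(7.37/155) = -77.98 mV
E_new = (25.6/1)·ln(5.08/155) = -87.50 mV
ΔE = -87.50 − (-77.98) = -9.53 mV

-10 mV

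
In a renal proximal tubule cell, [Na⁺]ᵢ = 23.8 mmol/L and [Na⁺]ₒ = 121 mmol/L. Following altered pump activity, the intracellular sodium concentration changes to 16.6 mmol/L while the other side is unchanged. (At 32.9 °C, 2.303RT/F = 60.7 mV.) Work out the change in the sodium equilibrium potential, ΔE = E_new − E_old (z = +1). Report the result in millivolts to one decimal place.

9.5 mV

E_old = (60.7/1)·log₁₀(121/23.8) = 42.87 mV
E_new = (60.7/1)·log₁₀(121/16.6) = 52.36 mV
ΔE = 52.36 − (42.87) = 9.50 mV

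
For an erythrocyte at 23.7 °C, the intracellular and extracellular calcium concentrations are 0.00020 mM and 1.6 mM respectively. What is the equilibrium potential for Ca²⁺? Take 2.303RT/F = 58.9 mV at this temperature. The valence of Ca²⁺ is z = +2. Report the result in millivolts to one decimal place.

114.9 mV

E = (58.9/z) · log₁₀([Ca²⁺]_out/[Ca²⁺]_in) with z = +2.
= (58.9/2) · log₁₀(1.6/0.00020) = 29.45 · log₁₀(8000)
= 29.45 · (3.9031) = 114.95 mV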